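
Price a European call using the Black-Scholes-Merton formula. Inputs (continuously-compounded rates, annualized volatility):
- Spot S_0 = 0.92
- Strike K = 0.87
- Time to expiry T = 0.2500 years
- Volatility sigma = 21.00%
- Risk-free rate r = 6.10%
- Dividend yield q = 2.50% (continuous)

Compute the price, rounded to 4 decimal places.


d1 = (ln(S/K) + (r - q + 0.5*sigma^2) * T) / (sigma * sqrt(T)) = 0.67040913
d2 = d1 - sigma * sqrt(T) = 0.56540913
exp(-rT) = 0.98486569; exp(-qT) = 0.99376949
C = S_0 * exp(-qT) * N(d1) - K * exp(-rT) * N(d2)
N(d1) = 0.74870149; N(d2) = 0.71410224
C = 0.9200 * 0.99376949 * 0.74870149 - 0.8700 * 0.98486569 * 0.71410224 = 0.0726

Answer: Price = 0.0726


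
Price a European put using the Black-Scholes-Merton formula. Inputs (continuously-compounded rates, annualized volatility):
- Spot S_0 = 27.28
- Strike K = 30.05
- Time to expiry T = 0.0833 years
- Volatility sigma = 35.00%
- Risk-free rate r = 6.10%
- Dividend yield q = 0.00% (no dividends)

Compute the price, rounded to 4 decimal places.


Answer: Price = 2.9035

Derivation:
d1 = (ln(S/K) + (r - q + 0.5*sigma^2) * T) / (sigma * sqrt(T)) = -0.85655072
d2 = d1 - sigma * sqrt(T) = -0.95756681
exp(-rT) = 0.99493159; exp(-qT) = 1.00000000
P = K * exp(-rT) * N(-d2) - S_0 * exp(-qT) * N(-d1)
N(-d1) = 0.80415339; N(-d2) = 0.83085938
P = 30.0500 * 0.99493159 * 0.83085938 - 27.2800 * 1.00000000 * 0.80415339 = 2.9035


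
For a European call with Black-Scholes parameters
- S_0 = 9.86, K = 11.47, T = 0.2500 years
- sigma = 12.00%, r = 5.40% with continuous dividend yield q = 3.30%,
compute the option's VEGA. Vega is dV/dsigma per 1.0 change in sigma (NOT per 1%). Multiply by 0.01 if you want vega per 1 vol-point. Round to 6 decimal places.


d1 = -2.4033127088; d2 = -2.4633127088
phi(d1) = 0.0222170666; exp(-qT) = 0.9917839379; exp(-rT) = 0.9865907163
Vega = S * exp(-qT) * phi(d1) * sqrt(T) = 9.8600 * 0.9917839379 * 0.0222170666 * 0.5000000000 = 0.108630

Answer: Vega = 0.108630


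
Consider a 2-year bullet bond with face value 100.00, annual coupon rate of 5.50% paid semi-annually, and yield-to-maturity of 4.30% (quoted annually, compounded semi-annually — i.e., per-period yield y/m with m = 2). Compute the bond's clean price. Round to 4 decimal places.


Answer: Price = 102.2763

Derivation:
Coupon per period c = face * coupon_rate / m = 2.750000
Periods per year m = 2; per-period yield y/m = 0.021500
Number of cashflows N = 4
Cashflows (t years, CF_t, discount factor 1/(1+y/m)^(m*t), PV):
  t = 0.5000: CF_t = 2.750000, DF = 0.978953, PV = 2.692119
  t = 1.0000: CF_t = 2.750000, DF = 0.958348, PV = 2.635457
  t = 1.5000: CF_t = 2.750000, DF = 0.938177, PV = 2.579987
  t = 2.0000: CF_t = 102.750000, DF = 0.918431, PV = 94.368781
Price P = sum_t PV_t = 102.276345


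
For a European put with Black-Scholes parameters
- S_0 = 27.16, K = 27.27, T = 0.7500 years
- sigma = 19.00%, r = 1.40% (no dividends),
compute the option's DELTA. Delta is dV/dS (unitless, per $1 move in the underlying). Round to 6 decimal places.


Answer: Delta = -0.451639

Derivation:
d1 = 0.1215207201; d2 = -0.0430241066
phi(d1) = 0.3960074812; exp(-qT) = 1.0000000000; exp(-rT) = 0.9895549326
N(-d1) = 0.4516393020
Delta = -exp(-qT) * N(-d1) = -1.0000000000 * 0.4516393020 = -0.451639


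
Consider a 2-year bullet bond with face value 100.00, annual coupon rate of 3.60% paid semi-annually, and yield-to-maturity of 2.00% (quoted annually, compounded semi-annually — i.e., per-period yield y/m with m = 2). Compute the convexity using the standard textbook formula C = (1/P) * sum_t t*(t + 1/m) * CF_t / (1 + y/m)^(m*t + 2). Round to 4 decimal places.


Coupon per period c = face * coupon_rate / m = 1.800000
Periods per year m = 2; per-period yield y/m = 0.010000
Number of cashflows N = 4
Cashflows (t years, CF_t, discount factor 1/(1+y/m)^(m*t), PV):
  t = 0.5000: CF_t = 1.800000, DF = 0.990099, PV = 1.782178
  t = 1.0000: CF_t = 1.800000, DF = 0.980296, PV = 1.764533
  t = 1.5000: CF_t = 1.800000, DF = 0.970590, PV = 1.747062
  t = 2.0000: CF_t = 101.800000, DF = 0.960980, PV = 97.827799
Price P = sum_t PV_t = 103.121572
Convexity numerator sum_t t*(t + 1/m) * CF_t / (1+y/m)^(m*t + 2):
  t = 0.5000: term = 0.873531
  t = 1.0000: term = 2.594647
  t = 1.5000: term = 5.137915
  t = 2.0000: term = 479.501025
Convexity = (1/P) * sum = 488.107118 / 103.121572 = 4.733317

Answer: Convexity = 4.7333


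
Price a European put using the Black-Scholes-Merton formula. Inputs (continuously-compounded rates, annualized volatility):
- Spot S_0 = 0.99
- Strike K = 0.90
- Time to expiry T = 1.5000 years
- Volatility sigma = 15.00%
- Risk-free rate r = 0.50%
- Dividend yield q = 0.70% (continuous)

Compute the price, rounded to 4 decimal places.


Answer: Price = 0.0338

Derivation:
d1 = (ln(S/K) + (r - q + 0.5*sigma^2) * T) / (sigma * sqrt(T)) = 0.59432884
d2 = d1 - sigma * sqrt(T) = 0.41061711
exp(-rT) = 0.99252805; exp(-qT) = 0.98955493
P = K * exp(-rT) * N(-d2) - S_0 * exp(-qT) * N(-d1)
N(-d1) = 0.27614610; N(-d2) = 0.34067666
P = 0.9000 * 0.99252805 * 0.34067666 - 0.9900 * 0.98955493 * 0.27614610 = 0.0338


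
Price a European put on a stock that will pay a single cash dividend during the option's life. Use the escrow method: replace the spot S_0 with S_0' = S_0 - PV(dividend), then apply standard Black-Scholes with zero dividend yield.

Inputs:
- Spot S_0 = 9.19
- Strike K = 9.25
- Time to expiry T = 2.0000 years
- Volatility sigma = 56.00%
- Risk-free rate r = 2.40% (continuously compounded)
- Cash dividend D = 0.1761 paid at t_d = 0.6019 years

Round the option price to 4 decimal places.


Answer: Price = 2.6463

Derivation:
PV(D) = D * exp(-r * t_d) = 0.1761 * 0.98565824 = 0.17357442
S_0' = S_0 - PV(D) = 9.1900 - 0.17357442 = 9.01642558
d1 = (ln(S_0'/K) + (r + sigma^2/2)*T) / (sigma*sqrt(T)) = 0.42429491
d2 = d1 - sigma*sqrt(T) = -0.36766468
exp(-rT) = 0.95313379
N(-d1) = 0.33567537; N(-d2) = 0.64343836
P = K * exp(-rT) * N(-d2) - S_0' * N(-d1) = 9.2500 * 0.95313379 * 0.64343836 - 9.01642558 * 0.33567537 = 2.6463


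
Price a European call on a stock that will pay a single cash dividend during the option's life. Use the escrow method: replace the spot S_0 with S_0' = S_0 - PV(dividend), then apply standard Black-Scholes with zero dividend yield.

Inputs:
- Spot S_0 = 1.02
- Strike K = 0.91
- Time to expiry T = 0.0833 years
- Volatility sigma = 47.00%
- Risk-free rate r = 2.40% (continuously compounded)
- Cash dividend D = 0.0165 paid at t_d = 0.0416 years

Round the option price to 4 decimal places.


Answer: Price = 0.1127

Derivation:
PV(D) = D * exp(-r * t_d) = 0.0165 * 0.99900210 = 0.01648353
S_0' = S_0 - PV(D) = 1.0200 - 0.01648353 = 1.00351647
d1 = (ln(S_0'/K) + (r + sigma^2/2)*T) / (sigma*sqrt(T)) = 0.80368980
d2 = d1 - sigma*sqrt(T) = 0.66803962
exp(-rT) = 0.99800280
N(d1) = 0.78921193; N(d2) = 0.74794585
C = S_0' * N(d1) - K * exp(-rT) * N(d2) = 1.00351647 * 0.78921193 - 0.9100 * 0.99800280 * 0.74794585 = 0.1127


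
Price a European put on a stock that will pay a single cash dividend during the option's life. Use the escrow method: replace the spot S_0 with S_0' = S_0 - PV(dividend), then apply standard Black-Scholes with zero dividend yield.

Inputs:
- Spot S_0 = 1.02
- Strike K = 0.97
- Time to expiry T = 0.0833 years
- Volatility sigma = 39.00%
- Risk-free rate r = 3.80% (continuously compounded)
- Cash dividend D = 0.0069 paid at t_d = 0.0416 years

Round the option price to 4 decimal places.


PV(D) = D * exp(-r * t_d) = 0.0069 * 0.99842045 = 0.00688910
S_0' = S_0 - PV(D) = 1.0200 - 0.00688910 = 1.01311090
d1 = (ln(S_0'/K) + (r + sigma^2/2)*T) / (sigma*sqrt(T)) = 0.47072582
d2 = d1 - sigma*sqrt(T) = 0.35816504
exp(-rT) = 0.99683960
N(-d1) = 0.31891827; N(-d2) = 0.36010990
P = K * exp(-rT) * N(-d2) - S_0' * N(-d1) = 0.9700 * 0.99683960 * 0.36010990 - 1.01311090 * 0.31891827 = 0.0251

Answer: Price = 0.0251


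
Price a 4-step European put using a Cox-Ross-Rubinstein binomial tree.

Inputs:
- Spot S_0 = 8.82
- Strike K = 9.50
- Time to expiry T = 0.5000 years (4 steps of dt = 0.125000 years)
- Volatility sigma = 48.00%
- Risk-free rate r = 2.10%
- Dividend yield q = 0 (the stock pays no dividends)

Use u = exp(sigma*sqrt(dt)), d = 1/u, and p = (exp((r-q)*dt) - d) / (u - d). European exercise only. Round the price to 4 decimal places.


dt = T/N = 0.125000
u = exp(sigma*sqrt(dt)) = 1.184956; d = 1/u = 0.843913
p = (exp((r-q)*dt) - d) / (u - d) = 0.465382
Discount per step: exp(-r*dt) = 0.997378
Stock lattice S(k, i) with i counting down-moves:
  k=0: S(0,0) = 8.8200
  k=1: S(1,0) = 10.4513; S(1,1) = 7.4433
  k=2: S(2,0) = 12.3843; S(2,1) = 8.8200; S(2,2) = 6.2815
  k=3: S(3,0) = 14.6749; S(3,1) = 10.4513; S(3,2) = 7.4433; S(3,3) = 5.3011
  k=4: S(4,0) = 17.3891; S(4,1) = 12.3843; S(4,2) = 8.8200; S(4,3) = 6.2815; S(4,4) = 4.4736
Terminal payoffs V(N, i) = max(K - S_T, 0):
  V(4,0) = 0.000000; V(4,1) = 0.000000; V(4,2) = 0.680000; V(4,3) = 3.218489; V(4,4) = 5.026374
Backward induction: V(k, i) = exp(-r*dt) * [p * V(k+1, i) + (1-p) * V(k+1, i+1)].
  V(3,0) = exp(-r*dt) * [p*0.000000 + (1-p)*0.000000] = 0.000000
  V(3,1) = exp(-r*dt) * [p*0.000000 + (1-p)*0.680000] = 0.362587
  V(3,2) = exp(-r*dt) * [p*0.680000 + (1-p)*3.218489] = 2.031781
  V(3,3) = exp(-r*dt) * [p*3.218489 + (1-p)*5.026374] = 4.174045
  V(2,0) = exp(-r*dt) * [p*0.000000 + (1-p)*0.362587] = 0.193337
  V(2,1) = exp(-r*dt) * [p*0.362587 + (1-p)*2.031781] = 1.251678
  V(2,2) = exp(-r*dt) * [p*2.031781 + (1-p)*4.174045] = 3.168744
  V(1,0) = exp(-r*dt) * [p*0.193337 + (1-p)*1.251678] = 0.757155
  V(1,1) = exp(-r*dt) * [p*1.251678 + (1-p)*3.168744] = 2.270607
  V(0,0) = exp(-r*dt) * [p*0.757155 + (1-p)*2.270607] = 1.562167

Answer: Price = V(0,0) = 1.5622


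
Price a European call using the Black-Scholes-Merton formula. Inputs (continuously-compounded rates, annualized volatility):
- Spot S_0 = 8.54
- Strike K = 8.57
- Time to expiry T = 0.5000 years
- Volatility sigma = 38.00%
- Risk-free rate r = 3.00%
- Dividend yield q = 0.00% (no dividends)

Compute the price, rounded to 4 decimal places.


d1 = (ln(S/K) + (r - q + 0.5*sigma^2) * T) / (sigma * sqrt(T)) = 0.17712383
d2 = d1 - sigma * sqrt(T) = -0.09157675
exp(-rT) = 0.98511194; exp(-qT) = 1.00000000
C = S_0 * exp(-qT) * N(d1) - K * exp(-rT) * N(d2)
N(d1) = 0.57029444; N(d2) = 0.46351716
C = 8.5400 * 1.00000000 * 0.57029444 - 8.5700 * 0.98511194 * 0.46351716 = 0.9571

Answer: Price = 0.9571


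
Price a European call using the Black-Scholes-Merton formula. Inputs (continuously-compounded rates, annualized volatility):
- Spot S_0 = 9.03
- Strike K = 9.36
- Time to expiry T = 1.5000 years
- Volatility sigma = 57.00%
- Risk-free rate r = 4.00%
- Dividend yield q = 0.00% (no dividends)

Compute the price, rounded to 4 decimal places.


Answer: Price = 2.5443

Derivation:
d1 = (ln(S/K) + (r - q + 0.5*sigma^2) * T) / (sigma * sqrt(T)) = 0.38358447
d2 = d1 - sigma * sqrt(T) = -0.31452010
exp(-rT) = 0.94176453; exp(-qT) = 1.00000000
C = S_0 * exp(-qT) * N(d1) - K * exp(-rT) * N(d2)
N(d1) = 0.64935678; N(d2) = 0.37656303
C = 9.0300 * 1.00000000 * 0.64935678 - 9.3600 * 0.94176453 * 0.37656303 = 2.5443


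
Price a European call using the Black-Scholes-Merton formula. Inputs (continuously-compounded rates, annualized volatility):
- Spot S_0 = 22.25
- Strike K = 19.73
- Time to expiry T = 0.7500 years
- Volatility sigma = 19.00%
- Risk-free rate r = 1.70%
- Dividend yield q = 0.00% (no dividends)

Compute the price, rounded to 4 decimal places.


d1 = (ln(S/K) + (r - q + 0.5*sigma^2) * T) / (sigma * sqrt(T)) = 0.89026918
d2 = d1 - sigma * sqrt(T) = 0.72572436
exp(-rT) = 0.98733094; exp(-qT) = 1.00000000
C = S_0 * exp(-qT) * N(d1) - K * exp(-rT) * N(d2)
N(d1) = 0.81333932; N(d2) = 0.76599612
C = 22.2500 * 1.00000000 * 0.81333932 - 19.7300 * 0.98733094 * 0.76599612 = 3.1752

Answer: Price = 3.1752


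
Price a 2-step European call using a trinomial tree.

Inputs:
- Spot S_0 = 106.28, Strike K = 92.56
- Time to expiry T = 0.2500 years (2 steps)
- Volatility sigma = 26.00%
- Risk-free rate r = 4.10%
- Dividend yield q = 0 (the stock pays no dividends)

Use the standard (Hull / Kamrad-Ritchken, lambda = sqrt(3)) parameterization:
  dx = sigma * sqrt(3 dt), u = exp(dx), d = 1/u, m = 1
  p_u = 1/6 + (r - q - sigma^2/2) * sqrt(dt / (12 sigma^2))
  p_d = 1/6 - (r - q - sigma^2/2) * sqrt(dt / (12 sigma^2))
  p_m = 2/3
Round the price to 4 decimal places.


dt = T/N = 0.125000; dx = sigma*sqrt(3*dt) = 0.159217
u = exp(dx) = 1.172592; d = 1/u = 0.852811
p_u = 0.169493, p_m = 0.666667, p_d = 0.163840
Discount per step: exp(-r*dt) = 0.994888
Stock lattice S(k, j) with j the centered position index:
  k=0: S(0,+0) = 106.2800
  k=1: S(1,-1) = 90.6368; S(1,+0) = 106.2800; S(1,+1) = 124.6231
  k=2: S(2,-2) = 77.2961; S(2,-1) = 90.6368; S(2,+0) = 106.2800; S(2,+1) = 124.6231; S(2,+2) = 146.1321
Terminal payoffs V(N, j) = max(S_T - K, 0):
  V(2,-2) = 0.000000; V(2,-1) = 0.000000; V(2,+0) = 13.720000; V(2,+1) = 32.063096; V(2,+2) = 53.572068
Backward induction: V(k, j) = exp(-r*dt) * [p_u * V(k+1, j+1) + p_m * V(k+1, j) + p_d * V(k+1, j-1)]
  V(1,-1) = exp(-r*dt) * [p_u*13.720000 + p_m*0.000000 + p_d*0.000000] = 2.313557
  V(1,+0) = exp(-r*dt) * [p_u*32.063096 + p_m*13.720000 + p_d*0.000000] = 14.506600
  V(1,+1) = exp(-r*dt) * [p_u*53.572068 + p_m*32.063096 + p_d*13.720000] = 32.536202
  V(0,+0) = exp(-r*dt) * [p_u*32.536202 + p_m*14.506600 + p_d*2.313557] = 15.485214

Answer: Price = V(0,0) = 15.4852


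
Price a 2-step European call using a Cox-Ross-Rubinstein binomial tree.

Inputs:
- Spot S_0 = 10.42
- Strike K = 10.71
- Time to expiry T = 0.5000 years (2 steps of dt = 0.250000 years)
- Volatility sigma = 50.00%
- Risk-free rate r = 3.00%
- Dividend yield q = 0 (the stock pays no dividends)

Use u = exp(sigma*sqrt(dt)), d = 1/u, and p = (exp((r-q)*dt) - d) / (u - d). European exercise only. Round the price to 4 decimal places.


dt = T/N = 0.250000
u = exp(sigma*sqrt(dt)) = 1.284025; d = 1/u = 0.778801
p = (exp((r-q)*dt) - d) / (u - d) = 0.452724
Discount per step: exp(-r*dt) = 0.992528
Stock lattice S(k, i) with i counting down-moves:
  k=0: S(0,0) = 10.4200
  k=1: S(1,0) = 13.3795; S(1,1) = 8.1151
  k=2: S(2,0) = 17.1797; S(2,1) = 10.4200; S(2,2) = 6.3200
Terminal payoffs V(N, i) = max(S_T - K, 0):
  V(2,0) = 6.469676; V(2,1) = 0.000000; V(2,2) = 0.000000
Backward induction: V(k, i) = exp(-r*dt) * [p * V(k+1, i) + (1-p) * V(k+1, i+1)].
  V(1,0) = exp(-r*dt) * [p*6.469676 + (1-p)*0.000000] = 2.907093
  V(1,1) = exp(-r*dt) * [p*0.000000 + (1-p)*0.000000] = 0.000000
  V(0,0) = exp(-r*dt) * [p*2.907093 + (1-p)*0.000000] = 1.306278

Answer: Price = V(0,0) = 1.3063


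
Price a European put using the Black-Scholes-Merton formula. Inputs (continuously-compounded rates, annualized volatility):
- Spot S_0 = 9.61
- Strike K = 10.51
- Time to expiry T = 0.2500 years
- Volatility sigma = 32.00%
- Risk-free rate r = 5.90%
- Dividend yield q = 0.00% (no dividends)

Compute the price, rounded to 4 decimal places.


d1 = (ln(S/K) + (r - q + 0.5*sigma^2) * T) / (sigma * sqrt(T)) = -0.38733101
d2 = d1 - sigma * sqrt(T) = -0.54733101
exp(-rT) = 0.98535825; exp(-qT) = 1.00000000
P = K * exp(-rT) * N(-d2) - S_0 * exp(-qT) * N(-d1)
N(-d1) = 0.65074442; N(-d2) = 0.70792433
P = 10.5100 * 0.98535825 * 0.70792433 - 9.6100 * 1.00000000 * 0.65074442 = 1.0777

Answer: Price = 1.0777


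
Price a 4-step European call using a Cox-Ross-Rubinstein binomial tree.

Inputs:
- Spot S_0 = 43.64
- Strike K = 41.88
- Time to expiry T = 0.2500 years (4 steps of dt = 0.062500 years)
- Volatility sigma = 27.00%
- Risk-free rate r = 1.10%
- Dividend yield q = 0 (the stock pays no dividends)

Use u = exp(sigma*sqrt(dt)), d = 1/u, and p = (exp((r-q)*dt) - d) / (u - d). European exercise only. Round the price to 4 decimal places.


Answer: Price = V(0,0) = 3.4403

Derivation:
dt = T/N = 0.062500
u = exp(sigma*sqrt(dt)) = 1.069830; d = 1/u = 0.934728
p = (exp((r-q)*dt) - d) / (u - d) = 0.488222
Discount per step: exp(-r*dt) = 0.999313
Stock lattice S(k, i) with i counting down-moves:
  k=0: S(0,0) = 43.6400
  k=1: S(1,0) = 46.6874; S(1,1) = 40.7915
  k=2: S(2,0) = 49.9476; S(2,1) = 43.6400; S(2,2) = 38.1290
  k=3: S(3,0) = 53.4354; S(3,1) = 46.6874; S(3,2) = 40.7915; S(3,3) = 35.6402
  k=4: S(4,0) = 57.1668; S(4,1) = 49.9476; S(4,2) = 43.6400; S(4,3) = 38.1290; S(4,4) = 33.3139
Terminal payoffs V(N, i) = max(S_T - K, 0):
  V(4,0) = 15.286849; V(4,1) = 8.067585; V(4,2) = 1.760000; V(4,3) = 0.000000; V(4,4) = 0.000000
Backward induction: V(k, i) = exp(-r*dt) * [p * V(k+1, i) + (1-p) * V(k+1, i+1)].
  V(3,0) = exp(-r*dt) * [p*15.286849 + (1-p)*8.067585] = 11.584221
  V(3,1) = exp(-r*dt) * [p*8.067585 + (1-p)*1.760000] = 4.836175
  V(3,2) = exp(-r*dt) * [p*1.760000 + (1-p)*0.000000] = 0.858680
  V(3,3) = exp(-r*dt) * [p*0.000000 + (1-p)*0.000000] = 0.000000
  V(2,0) = exp(-r*dt) * [p*11.584221 + (1-p)*4.836175] = 8.125131
  V(2,1) = exp(-r*dt) * [p*4.836175 + (1-p)*0.858680] = 2.798655
  V(2,2) = exp(-r*dt) * [p*0.858680 + (1-p)*0.000000] = 0.418938
  V(1,0) = exp(-r*dt) * [p*8.125131 + (1-p)*2.798655] = 5.395447
  V(1,1) = exp(-r*dt) * [p*2.798655 + (1-p)*0.418938] = 1.579682
  V(0,0) = exp(-r*dt) * [p*5.395447 + (1-p)*1.579682] = 3.440256


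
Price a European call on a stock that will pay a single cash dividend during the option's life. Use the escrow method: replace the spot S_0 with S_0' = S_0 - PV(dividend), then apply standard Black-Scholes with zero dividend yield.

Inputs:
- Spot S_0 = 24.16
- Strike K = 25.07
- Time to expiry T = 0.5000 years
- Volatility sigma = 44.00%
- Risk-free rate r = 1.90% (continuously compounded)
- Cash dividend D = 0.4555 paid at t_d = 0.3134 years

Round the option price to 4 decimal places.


PV(D) = D * exp(-r * t_d) = 0.4555 * 0.99406309 = 0.45279574
S_0' = S_0 - PV(D) = 24.1600 - 0.45279574 = 23.70720426
d1 = (ln(S_0'/K) + (r + sigma^2/2)*T) / (sigma*sqrt(T)) = 0.00645096
d2 = d1 - sigma*sqrt(T) = -0.30467603
exp(-rT) = 0.99054498
N(d1) = 0.50257354; N(d2) = 0.38030646
C = S_0' * N(d1) - K * exp(-rT) * N(d2) = 23.70720426 * 0.50257354 - 25.0700 * 0.99054498 * 0.38030646 = 2.4705

Answer: Price = 2.4705


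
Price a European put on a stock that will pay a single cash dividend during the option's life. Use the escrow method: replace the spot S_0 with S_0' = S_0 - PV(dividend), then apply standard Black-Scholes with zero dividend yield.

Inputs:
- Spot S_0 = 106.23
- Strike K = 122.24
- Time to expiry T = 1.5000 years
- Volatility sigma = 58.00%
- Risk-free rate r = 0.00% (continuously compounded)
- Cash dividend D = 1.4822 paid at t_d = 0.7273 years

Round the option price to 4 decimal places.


Answer: Price = 40.9545

Derivation:
PV(D) = D * exp(-r * t_d) = 1.4822 * 1.00000000 = 1.48220000
S_0' = S_0 - PV(D) = 106.2300 - 1.48220000 = 104.74780000
d1 = (ln(S_0'/K) + (r + sigma^2/2)*T) / (sigma*sqrt(T)) = 0.13777568
d2 = d1 - sigma*sqrt(T) = -0.57257635
exp(-rT) = 1.00000000
N(-d1) = 0.44520885; N(-d2) = 0.71653421
P = K * exp(-rT) * N(-d2) - S_0' * N(-d1) = 122.2400 * 1.00000000 * 0.71653421 - 104.74780000 * 0.44520885 = 40.9545


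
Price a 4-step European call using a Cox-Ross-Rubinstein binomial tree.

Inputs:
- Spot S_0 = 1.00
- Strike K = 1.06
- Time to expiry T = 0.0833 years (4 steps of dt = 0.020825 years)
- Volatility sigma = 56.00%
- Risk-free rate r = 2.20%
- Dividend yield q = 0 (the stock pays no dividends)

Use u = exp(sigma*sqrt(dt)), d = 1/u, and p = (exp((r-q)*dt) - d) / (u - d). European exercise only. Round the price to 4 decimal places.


dt = T/N = 0.020825
u = exp(sigma*sqrt(dt)) = 1.084168; d = 1/u = 0.922366
p = (exp((r-q)*dt) - d) / (u - d) = 0.482640
Discount per step: exp(-r*dt) = 0.999542
Stock lattice S(k, i) with i counting down-moves:
  k=0: S(0,0) = 1.0000
  k=1: S(1,0) = 1.0842; S(1,1) = 0.9224
  k=2: S(2,0) = 1.1754; S(2,1) = 1.0000; S(2,2) = 0.8508
  k=3: S(3,0) = 1.2744; S(3,1) = 1.0842; S(3,2) = 0.9224; S(3,3) = 0.7847
  k=4: S(4,0) = 1.3816; S(4,1) = 1.1754; S(4,2) = 1.0000; S(4,3) = 0.8508; S(4,4) = 0.7238
Terminal payoffs V(N, i) = max(S_T - K, 0):
  V(4,0) = 0.321613; V(4,1) = 0.115420; V(4,2) = 0.000000; V(4,3) = 0.000000; V(4,4) = 0.000000
Backward induction: V(k, i) = exp(-r*dt) * [p * V(k+1, i) + (1-p) * V(k+1, i+1)].
  V(3,0) = exp(-r*dt) * [p*0.321613 + (1-p)*0.115420] = 0.214839
  V(3,1) = exp(-r*dt) * [p*0.115420 + (1-p)*0.000000] = 0.055681
  V(3,2) = exp(-r*dt) * [p*0.000000 + (1-p)*0.000000] = 0.000000
  V(3,3) = exp(-r*dt) * [p*0.000000 + (1-p)*0.000000] = 0.000000
  V(2,0) = exp(-r*dt) * [p*0.214839 + (1-p)*0.055681] = 0.132436
  V(2,1) = exp(-r*dt) * [p*0.055681 + (1-p)*0.000000] = 0.026862
  V(2,2) = exp(-r*dt) * [p*0.000000 + (1-p)*0.000000] = 0.000000
  V(1,0) = exp(-r*dt) * [p*0.132436 + (1-p)*0.026862] = 0.077780
  V(1,1) = exp(-r*dt) * [p*0.026862 + (1-p)*0.000000] = 0.012959
  V(0,0) = exp(-r*dt) * [p*0.077780 + (1-p)*0.012959] = 0.044224

Answer: Price = V(0,0) = 0.0442


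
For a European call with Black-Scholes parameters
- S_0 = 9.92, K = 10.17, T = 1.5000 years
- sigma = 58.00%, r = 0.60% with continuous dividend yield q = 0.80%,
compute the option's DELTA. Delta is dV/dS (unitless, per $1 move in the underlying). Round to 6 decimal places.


d1 = 0.3159147904; d2 = -0.3944372350
phi(d1) = 0.3795231774; exp(-qT) = 0.9880717129; exp(-rT) = 0.9910403788
N(d1) = 0.6239664074
Delta = exp(-qT) * N(d1) = 0.9880717129 * 0.6239664074 = 0.616524

Answer: Delta = 0.616524


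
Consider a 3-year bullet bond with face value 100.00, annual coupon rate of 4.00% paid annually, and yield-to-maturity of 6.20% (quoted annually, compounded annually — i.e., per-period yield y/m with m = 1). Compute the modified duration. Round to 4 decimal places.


Answer: Modified duration = 2.7140

Derivation:
Coupon per period c = face * coupon_rate / m = 4.000000
Periods per year m = 1; per-period yield y/m = 0.062000
Number of cashflows N = 3
Cashflows (t years, CF_t, discount factor 1/(1+y/m)^(m*t), PV):
  t = 1.0000: CF_t = 4.000000, DF = 0.941620, PV = 3.766478
  t = 2.0000: CF_t = 4.000000, DF = 0.886647, PV = 3.546590
  t = 3.0000: CF_t = 104.000000, DF = 0.834885, PV = 86.827998
Price P = sum_t PV_t = 94.141066
First compute Macaulay numerator sum_t t * PV_t:
  t * PV_t at t = 1.0000: 3.766478
  t * PV_t at t = 2.0000: 7.093180
  t * PV_t at t = 3.0000: 260.483995
Macaulay duration D = 271.343653 / 94.141066 = 2.882309
Modified duration = D / (1 + y/m) = 2.882309 / (1 + 0.062000) = 2.714039


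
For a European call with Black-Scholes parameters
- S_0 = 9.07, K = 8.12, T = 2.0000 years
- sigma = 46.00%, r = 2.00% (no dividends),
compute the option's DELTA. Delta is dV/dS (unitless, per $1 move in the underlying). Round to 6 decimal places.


d1 = 0.5568344617; d2 = -0.0937037770
phi(d1) = 0.3416491854; exp(-qT) = 1.0000000000; exp(-rT) = 0.9607894392
N(d1) = 0.7111797320
Delta = exp(-qT) * N(d1) = 1.0000000000 * 0.7111797320 = 0.711180

Answer: Delta = 0.711180


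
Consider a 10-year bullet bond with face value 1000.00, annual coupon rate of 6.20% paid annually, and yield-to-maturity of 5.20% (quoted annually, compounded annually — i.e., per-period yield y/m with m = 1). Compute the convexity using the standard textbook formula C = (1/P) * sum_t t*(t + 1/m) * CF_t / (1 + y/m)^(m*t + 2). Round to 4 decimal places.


Answer: Convexity = 71.1655

Derivation:
Coupon per period c = face * coupon_rate / m = 62.000000
Periods per year m = 1; per-period yield y/m = 0.052000
Number of cashflows N = 10
Cashflows (t years, CF_t, discount factor 1/(1+y/m)^(m*t), PV):
  t = 1.0000: CF_t = 62.000000, DF = 0.950570, PV = 58.935361
  t = 2.0000: CF_t = 62.000000, DF = 0.903584, PV = 56.022206
  t = 3.0000: CF_t = 62.000000, DF = 0.858920, PV = 53.253048
  t = 4.0000: CF_t = 62.000000, DF = 0.816464, PV = 50.620768
  t = 5.0000: CF_t = 62.000000, DF = 0.776106, PV = 48.118601
  t = 6.0000: CF_t = 62.000000, DF = 0.737744, PV = 45.740115
  t = 7.0000: CF_t = 62.000000, DF = 0.701277, PV = 43.479197
  t = 8.0000: CF_t = 62.000000, DF = 0.666613, PV = 41.330035
  t = 9.0000: CF_t = 62.000000, DF = 0.633663, PV = 39.287105
  t = 10.0000: CF_t = 1062.000000, DF = 0.602341, PV = 639.686402
Price P = sum_t PV_t = 1076.472838
Convexity numerator sum_t t*(t + 1/m) * CF_t / (1+y/m)^(m*t + 2):
  t = 1.0000: term = 106.506096
  t = 2.0000: term = 303.724608
  t = 3.0000: term = 577.423210
  t = 4.0000: term = 914.802297
  t = 5.0000: term = 1304.375898
  t = 6.0000: term = 1735.861462
  t = 7.0000: term = 2200.077898
  t = 8.0000: term = 2688.851315
  t = 9.0000: term = 3194.927893
  t = 10.0000: term = 63581.141992
Convexity = (1/P) * sum = 76607.692669 / 1076.472838 = 71.165467


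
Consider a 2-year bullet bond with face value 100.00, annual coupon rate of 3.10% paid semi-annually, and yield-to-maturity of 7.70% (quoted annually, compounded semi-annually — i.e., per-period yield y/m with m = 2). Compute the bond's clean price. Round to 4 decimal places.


Answer: Price = 91.6216

Derivation:
Coupon per period c = face * coupon_rate / m = 1.550000
Periods per year m = 2; per-period yield y/m = 0.038500
Number of cashflows N = 4
Cashflows (t years, CF_t, discount factor 1/(1+y/m)^(m*t), PV):
  t = 0.5000: CF_t = 1.550000, DF = 0.962927, PV = 1.492537
  t = 1.0000: CF_t = 1.550000, DF = 0.927229, PV = 1.437205
  t = 1.5000: CF_t = 1.550000, DF = 0.892854, PV = 1.383924
  t = 2.0000: CF_t = 101.550000, DF = 0.859754, PV = 87.307977
Price P = sum_t PV_t = 91.621643


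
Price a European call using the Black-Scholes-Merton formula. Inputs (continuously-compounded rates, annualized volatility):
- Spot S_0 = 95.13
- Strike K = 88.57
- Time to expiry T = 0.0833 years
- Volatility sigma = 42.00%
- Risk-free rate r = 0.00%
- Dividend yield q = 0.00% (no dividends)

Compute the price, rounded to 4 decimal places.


Answer: Price = 8.4674

Derivation:
d1 = (ln(S/K) + (r - q + 0.5*sigma^2) * T) / (sigma * sqrt(T)) = 0.65004693
d2 = d1 - sigma * sqrt(T) = 0.52882763
exp(-rT) = 1.00000000; exp(-qT) = 1.00000000
C = S_0 * exp(-qT) * N(d1) - K * exp(-rT) * N(d2)
N(d1) = 0.74216905; N(d2) = 0.70153748
C = 95.1300 * 1.00000000 * 0.74216905 - 88.5700 * 1.00000000 * 0.70153748 = 8.4674


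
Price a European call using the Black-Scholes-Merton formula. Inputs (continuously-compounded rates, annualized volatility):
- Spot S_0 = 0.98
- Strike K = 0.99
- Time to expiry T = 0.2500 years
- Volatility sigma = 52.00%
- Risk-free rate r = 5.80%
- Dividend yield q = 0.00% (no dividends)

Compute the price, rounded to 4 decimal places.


Answer: Price = 0.1033

Derivation:
d1 = (ln(S/K) + (r - q + 0.5*sigma^2) * T) / (sigma * sqrt(T)) = 0.14672165
d2 = d1 - sigma * sqrt(T) = -0.11327835
exp(-rT) = 0.98560462; exp(-qT) = 1.00000000
C = S_0 * exp(-qT) * N(d1) - K * exp(-rT) * N(d2)
N(d1) = 0.55832413; N(d2) = 0.45490494
C = 0.9800 * 1.00000000 * 0.55832413 - 0.9900 * 0.98560462 * 0.45490494 = 0.1033


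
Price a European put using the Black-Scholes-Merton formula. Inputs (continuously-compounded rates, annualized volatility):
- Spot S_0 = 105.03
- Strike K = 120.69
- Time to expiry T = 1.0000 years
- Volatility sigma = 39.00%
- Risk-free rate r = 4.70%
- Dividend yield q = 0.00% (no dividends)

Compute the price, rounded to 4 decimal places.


Answer: Price = 22.5448

Derivation:
d1 = (ln(S/K) + (r - q + 0.5*sigma^2) * T) / (sigma * sqrt(T)) = -0.04084423
d2 = d1 - sigma * sqrt(T) = -0.43084423
exp(-rT) = 0.95408740; exp(-qT) = 1.00000000
P = K * exp(-rT) * N(-d2) - S_0 * exp(-qT) * N(-d1)
N(-d1) = 0.51628996; N(-d2) = 0.66670918
P = 120.6900 * 0.95408740 * 0.66670918 - 105.0300 * 1.00000000 * 0.51628996 = 22.5448


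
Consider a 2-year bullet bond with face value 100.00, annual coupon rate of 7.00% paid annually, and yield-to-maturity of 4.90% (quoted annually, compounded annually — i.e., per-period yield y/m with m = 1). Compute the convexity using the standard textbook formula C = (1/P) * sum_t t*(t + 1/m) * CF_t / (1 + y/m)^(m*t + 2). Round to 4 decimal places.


Answer: Convexity = 5.2191

Derivation:
Coupon per period c = face * coupon_rate / m = 7.000000
Periods per year m = 1; per-period yield y/m = 0.049000
Number of cashflows N = 2
Cashflows (t years, CF_t, discount factor 1/(1+y/m)^(m*t), PV):
  t = 1.0000: CF_t = 7.000000, DF = 0.953289, PV = 6.673022
  t = 2.0000: CF_t = 107.000000, DF = 0.908760, PV = 97.237280
Price P = sum_t PV_t = 103.910302
Convexity numerator sum_t t*(t + 1/m) * CF_t / (1+y/m)^(m*t + 2):
  t = 1.0000: term = 12.128346
  t = 2.0000: term = 530.191884
Convexity = (1/P) * sum = 542.320230 / 103.910302 = 5.219119


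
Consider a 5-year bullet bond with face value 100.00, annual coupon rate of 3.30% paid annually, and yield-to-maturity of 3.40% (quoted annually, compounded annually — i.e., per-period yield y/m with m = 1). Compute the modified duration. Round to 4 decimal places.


Answer: Modified duration = 4.5356

Derivation:
Coupon per period c = face * coupon_rate / m = 3.300000
Periods per year m = 1; per-period yield y/m = 0.034000
Number of cashflows N = 5
Cashflows (t years, CF_t, discount factor 1/(1+y/m)^(m*t), PV):
  t = 1.0000: CF_t = 3.300000, DF = 0.967118, PV = 3.191489
  t = 2.0000: CF_t = 3.300000, DF = 0.935317, PV = 3.086547
  t = 3.0000: CF_t = 3.300000, DF = 0.904562, PV = 2.985055
  t = 4.0000: CF_t = 3.300000, DF = 0.874818, PV = 2.886900
  t = 5.0000: CF_t = 103.300000, DF = 0.846052, PV = 87.397222
Price P = sum_t PV_t = 99.547213
First compute Macaulay numerator sum_t t * PV_t:
  t * PV_t at t = 1.0000: 3.191489
  t * PV_t at t = 2.0000: 6.173094
  t * PV_t at t = 3.0000: 8.955165
  t * PV_t at t = 4.0000: 11.547601
  t * PV_t at t = 5.0000: 436.986109
Macaulay duration D = 466.853458 / 99.547213 = 4.689769
Modified duration = D / (1 + y/m) = 4.689769 / (1 + 0.034000) = 4.535560


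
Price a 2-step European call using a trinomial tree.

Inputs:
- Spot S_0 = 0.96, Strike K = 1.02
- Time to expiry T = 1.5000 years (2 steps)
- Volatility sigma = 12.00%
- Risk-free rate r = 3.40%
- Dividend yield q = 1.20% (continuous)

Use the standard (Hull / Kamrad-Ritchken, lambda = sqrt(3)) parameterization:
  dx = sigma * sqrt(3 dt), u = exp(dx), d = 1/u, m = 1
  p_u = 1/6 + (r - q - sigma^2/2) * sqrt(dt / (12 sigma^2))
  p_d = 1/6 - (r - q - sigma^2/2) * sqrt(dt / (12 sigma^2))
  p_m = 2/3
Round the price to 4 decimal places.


Answer: Price = V(0,0) = 0.0456

Derivation:
dt = T/N = 0.750000; dx = sigma*sqrt(3*dt) = 0.180000
u = exp(dx) = 1.197217; d = 1/u = 0.835270
p_u = 0.197500, p_m = 0.666667, p_d = 0.135833
Discount per step: exp(-r*dt) = 0.974822
Stock lattice S(k, j) with j the centered position index:
  k=0: S(0,+0) = 0.9600
  k=1: S(1,-1) = 0.8019; S(1,+0) = 0.9600; S(1,+1) = 1.1493
  k=2: S(2,-2) = 0.6698; S(2,-1) = 0.8019; S(2,+0) = 0.9600; S(2,+1) = 1.1493; S(2,+2) = 1.3760
Terminal payoffs V(N, j) = max(S_T - K, 0):
  V(2,-2) = 0.000000; V(2,-1) = 0.000000; V(2,+0) = 0.000000; V(2,+1) = 0.129329; V(2,+2) = 0.355996
Backward induction: V(k, j) = exp(-r*dt) * [p_u * V(k+1, j+1) + p_m * V(k+1, j) + p_d * V(k+1, j-1)]
  V(1,-1) = exp(-r*dt) * [p_u*0.000000 + p_m*0.000000 + p_d*0.000000] = 0.000000
  V(1,+0) = exp(-r*dt) * [p_u*0.129329 + p_m*0.000000 + p_d*0.000000] = 0.024899
  V(1,+1) = exp(-r*dt) * [p_u*0.355996 + p_m*0.129329 + p_d*0.000000] = 0.152587
  V(0,+0) = exp(-r*dt) * [p_u*0.152587 + p_m*0.024899 + p_d*0.000000] = 0.045559


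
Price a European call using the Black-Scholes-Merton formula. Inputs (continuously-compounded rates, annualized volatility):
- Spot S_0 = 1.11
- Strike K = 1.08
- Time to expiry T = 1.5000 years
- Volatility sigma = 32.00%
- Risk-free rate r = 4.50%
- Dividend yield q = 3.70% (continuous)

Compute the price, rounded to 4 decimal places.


Answer: Price = 0.1811

Derivation:
d1 = (ln(S/K) + (r - q + 0.5*sigma^2) * T) / (sigma * sqrt(T)) = 0.29648770
d2 = d1 - sigma * sqrt(T) = -0.09543066
exp(-rT) = 0.93472772; exp(-qT) = 0.94601202
C = S_0 * exp(-qT) * N(d1) - K * exp(-rT) * N(d2)
N(d1) = 0.61657117; N(d2) = 0.46198638
C = 1.1100 * 0.94601202 * 0.61657117 - 1.0800 * 0.93472772 * 0.46198638 = 0.1811


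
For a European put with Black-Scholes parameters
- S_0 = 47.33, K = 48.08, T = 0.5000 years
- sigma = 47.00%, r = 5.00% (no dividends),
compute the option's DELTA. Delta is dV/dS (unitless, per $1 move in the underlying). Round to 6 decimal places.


Answer: Delta = -0.423054

Derivation:
d1 = 0.1940874326; d2 = -0.1382527545
phi(d1) = 0.3914985376; exp(-qT) = 1.0000000000; exp(-rT) = 0.9753099120
N(-d1) = 0.4230537109
Delta = -exp(-qT) * N(-d1) = -1.0000000000 * 0.4230537109 = -0.423054


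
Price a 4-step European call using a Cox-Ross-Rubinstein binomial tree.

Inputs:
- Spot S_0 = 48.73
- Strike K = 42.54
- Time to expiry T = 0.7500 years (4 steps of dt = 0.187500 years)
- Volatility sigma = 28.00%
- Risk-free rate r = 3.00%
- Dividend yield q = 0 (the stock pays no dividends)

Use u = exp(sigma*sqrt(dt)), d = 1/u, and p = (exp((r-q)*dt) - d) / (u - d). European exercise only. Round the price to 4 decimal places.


dt = T/N = 0.187500
u = exp(sigma*sqrt(dt)) = 1.128900; d = 1/u = 0.885818
p = (exp((r-q)*dt) - d) / (u - d) = 0.492932
Discount per step: exp(-r*dt) = 0.994391
Stock lattice S(k, i) with i counting down-moves:
  k=0: S(0,0) = 48.7300
  k=1: S(1,0) = 55.0113; S(1,1) = 43.1659
  k=2: S(2,0) = 62.1022; S(2,1) = 48.7300; S(2,2) = 38.2372
  k=3: S(3,0) = 70.1072; S(3,1) = 55.0113; S(3,2) = 43.1659; S(3,3) = 33.8712
  k=4: S(4,0) = 79.1440; S(4,1) = 62.1022; S(4,2) = 48.7300; S(4,3) = 38.2372; S(4,4) = 30.0037
Terminal payoffs V(N, i) = max(S_T - K, 0):
  V(4,0) = 36.604008; V(4,1) = 19.562234; V(4,2) = 6.190000; V(4,3) = 0.000000; V(4,4) = 0.000000
Backward induction: V(k, i) = exp(-r*dt) * [p * V(k+1, i) + (1-p) * V(k+1, i+1)].
  V(3,0) = exp(-r*dt) * [p*36.604008 + (1-p)*19.562234] = 27.805818
  V(3,1) = exp(-r*dt) * [p*19.562234 + (1-p)*6.190000] = 12.709904
  V(3,2) = exp(-r*dt) * [p*6.190000 + (1-p)*0.000000] = 3.034133
  V(3,3) = exp(-r*dt) * [p*0.000000 + (1-p)*0.000000] = 0.000000
  V(2,0) = exp(-r*dt) * [p*27.805818 + (1-p)*12.709904] = 20.038128
  V(2,1) = exp(-r*dt) * [p*12.709904 + (1-p)*3.034133] = 7.759856
  V(2,2) = exp(-r*dt) * [p*3.034133 + (1-p)*0.000000] = 1.487231
  V(1,0) = exp(-r*dt) * [p*20.038128 + (1-p)*7.759856] = 13.734730
  V(1,1) = exp(-r*dt) * [p*7.759856 + (1-p)*1.487231] = 4.553521
  V(0,0) = exp(-r*dt) * [p*13.734730 + (1-p)*4.553521] = 9.028304

Answer: Price = V(0,0) = 9.0283


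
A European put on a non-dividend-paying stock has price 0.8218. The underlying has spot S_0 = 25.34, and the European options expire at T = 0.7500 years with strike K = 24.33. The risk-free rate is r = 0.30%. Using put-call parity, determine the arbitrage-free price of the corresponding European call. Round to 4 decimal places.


Answer: Call price = 1.8865

Derivation:
Put-call parity: C - P = S_0 * exp(-qT) - K * exp(-rT).
S_0 * exp(-qT) = 25.3400 * 1.00000000 = 25.34000000
K * exp(-rT) = 24.3300 * 0.99775253 = 24.27531904
C = P + S*exp(-qT) - K*exp(-rT)
C = 0.8218 + 25.34000000 - 24.27531904 = 1.8865


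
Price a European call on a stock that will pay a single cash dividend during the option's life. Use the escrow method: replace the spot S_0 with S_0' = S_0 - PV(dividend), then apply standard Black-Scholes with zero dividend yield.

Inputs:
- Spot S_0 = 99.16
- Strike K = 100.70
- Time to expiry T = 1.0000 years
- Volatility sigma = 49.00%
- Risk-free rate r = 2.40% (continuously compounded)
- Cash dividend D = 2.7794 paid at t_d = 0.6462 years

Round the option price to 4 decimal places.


Answer: Price = 17.9151

Derivation:
PV(D) = D * exp(-r * t_d) = 2.7794 * 0.98461084 = 2.73662737
S_0' = S_0 - PV(D) = 99.1600 - 2.73662737 = 96.42337263
d1 = (ln(S_0'/K) + (r + sigma^2/2)*T) / (sigma*sqrt(T)) = 0.20541393
d2 = d1 - sigma*sqrt(T) = -0.28458607
exp(-rT) = 0.97628571
N(d1) = 0.58137563; N(d2) = 0.38798064
C = S_0' * N(d1) - K * exp(-rT) * N(d2) = 96.42337263 * 0.58137563 - 100.7000 * 0.97628571 * 0.38798064 = 17.9151


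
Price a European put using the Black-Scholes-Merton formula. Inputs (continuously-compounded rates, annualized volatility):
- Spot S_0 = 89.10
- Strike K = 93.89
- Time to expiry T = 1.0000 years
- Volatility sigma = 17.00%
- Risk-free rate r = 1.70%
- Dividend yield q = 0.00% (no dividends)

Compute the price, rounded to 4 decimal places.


Answer: Price = 7.8800

Derivation:
d1 = (ln(S/K) + (r - q + 0.5*sigma^2) * T) / (sigma * sqrt(T)) = -0.12302676
d2 = d1 - sigma * sqrt(T) = -0.29302676
exp(-rT) = 0.98314368; exp(-qT) = 1.00000000
P = K * exp(-rT) * N(-d2) - S_0 * exp(-qT) * N(-d1)
N(-d1) = 0.54895705; N(-d2) = 0.61524915
P = 93.8900 * 0.98314368 * 0.61524915 - 89.1000 * 1.00000000 * 0.54895705 = 7.8800


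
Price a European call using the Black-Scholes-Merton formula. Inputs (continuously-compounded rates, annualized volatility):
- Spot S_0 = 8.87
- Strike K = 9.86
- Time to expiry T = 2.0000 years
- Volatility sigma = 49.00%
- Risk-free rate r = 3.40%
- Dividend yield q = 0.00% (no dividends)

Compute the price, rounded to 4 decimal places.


Answer: Price = 2.2829

Derivation:
d1 = (ln(S/K) + (r - q + 0.5*sigma^2) * T) / (sigma * sqrt(T)) = 0.29191767
d2 = d1 - sigma * sqrt(T) = -0.40104697
exp(-rT) = 0.93426047; exp(-qT) = 1.00000000
C = S_0 * exp(-qT) * N(d1) - K * exp(-rT) * N(d2)
N(d1) = 0.61482522; N(d2) = 0.34419277
C = 8.8700 * 1.00000000 * 0.61482522 - 9.8600 * 0.93426047 * 0.34419277 = 2.2829


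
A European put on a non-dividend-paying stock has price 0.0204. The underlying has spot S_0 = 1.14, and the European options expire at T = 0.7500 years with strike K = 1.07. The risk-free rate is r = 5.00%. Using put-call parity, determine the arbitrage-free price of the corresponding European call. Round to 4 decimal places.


Put-call parity: C - P = S_0 * exp(-qT) - K * exp(-rT).
S_0 * exp(-qT) = 1.1400 * 1.00000000 = 1.14000000
K * exp(-rT) = 1.0700 * 0.96319442 = 1.03061803
C = P + S*exp(-qT) - K*exp(-rT)
C = 0.0204 + 1.14000000 - 1.03061803 = 0.1298

Answer: Call price = 0.1298


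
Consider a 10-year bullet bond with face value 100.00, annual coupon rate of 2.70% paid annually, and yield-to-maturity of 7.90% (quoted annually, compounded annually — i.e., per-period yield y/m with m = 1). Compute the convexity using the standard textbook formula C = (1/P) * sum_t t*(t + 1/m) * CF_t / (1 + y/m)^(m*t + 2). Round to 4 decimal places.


Answer: Convexity = 76.8395

Derivation:
Coupon per period c = face * coupon_rate / m = 2.700000
Periods per year m = 1; per-period yield y/m = 0.079000
Number of cashflows N = 10
Cashflows (t years, CF_t, discount factor 1/(1+y/m)^(m*t), PV):
  t = 1.0000: CF_t = 2.700000, DF = 0.926784, PV = 2.502317
  t = 2.0000: CF_t = 2.700000, DF = 0.858929, PV = 2.319107
  t = 3.0000: CF_t = 2.700000, DF = 0.796041, PV = 2.149312
  t = 4.0000: CF_t = 2.700000, DF = 0.737758, PV = 1.991948
  t = 5.0000: CF_t = 2.700000, DF = 0.683743, PV = 1.846106
  t = 6.0000: CF_t = 2.700000, DF = 0.633682, PV = 1.710941
  t = 7.0000: CF_t = 2.700000, DF = 0.587286, PV = 1.585673
  t = 8.0000: CF_t = 2.700000, DF = 0.544288, PV = 1.469577
  t = 9.0000: CF_t = 2.700000, DF = 0.504437, PV = 1.361980
  t = 10.0000: CF_t = 102.700000, DF = 0.467504, PV = 48.012685
Price P = sum_t PV_t = 64.949646
Convexity numerator sum_t t*(t + 1/m) * CF_t / (1+y/m)^(m*t + 2):
  t = 1.0000: term = 4.298624
  t = 2.0000: term = 11.951688
  t = 3.0000: term = 22.153267
  t = 4.0000: term = 34.218825
  t = 5.0000: term = 47.570192
  t = 6.0000: term = 61.722214
  t = 7.0000: term = 76.270886
  t = 8.0000: term = 90.882824
  t = 9.0000: term = 105.285941
  t = 10.0000: term = 4536.342036
Convexity = (1/P) * sum = 4990.696497 / 64.949646 = 76.839472


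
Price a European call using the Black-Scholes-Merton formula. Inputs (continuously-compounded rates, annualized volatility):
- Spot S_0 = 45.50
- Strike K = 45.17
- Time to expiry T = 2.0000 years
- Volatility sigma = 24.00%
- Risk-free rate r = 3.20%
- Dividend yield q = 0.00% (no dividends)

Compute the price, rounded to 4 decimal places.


d1 = (ln(S/K) + (r - q + 0.5*sigma^2) * T) / (sigma * sqrt(T)) = 0.37971391
d2 = d1 - sigma * sqrt(T) = 0.04030266
exp(-rT) = 0.93800500; exp(-qT) = 1.00000000
C = S_0 * exp(-qT) * N(d1) - K * exp(-rT) * N(d2)
N(d1) = 0.64792110; N(d2) = 0.51607408
C = 45.5000 * 1.00000000 * 0.64792110 - 45.1700 * 0.93800500 * 0.51607408 = 7.6145

Answer: Price = 7.6145
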